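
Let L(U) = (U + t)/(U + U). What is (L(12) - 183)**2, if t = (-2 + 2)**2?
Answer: 133225/4 ≈ 33306.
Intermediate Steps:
t = 0 (t = 0**2 = 0)
L(U) = 1/2 (L(U) = (U + 0)/(U + U) = U/((2*U)) = U*(1/(2*U)) = 1/2)
(L(12) - 183)**2 = (1/2 - 183)**2 = (-365/2)**2 = 133225/4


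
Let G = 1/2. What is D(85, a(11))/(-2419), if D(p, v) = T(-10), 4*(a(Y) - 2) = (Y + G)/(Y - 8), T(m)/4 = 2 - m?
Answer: -48/2419 ≈ -0.019843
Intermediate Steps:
G = 1/2 ≈ 0.50000
T(m) = 8 - 4*m (T(m) = 4*(2 - m) = 8 - 4*m)
a(Y) = 2 + (1/2 + Y)/(4*(-8 + Y)) (a(Y) = 2 + ((Y + 1/2)/(Y - 8))/4 = 2 + ((1/2 + Y)/(-8 + Y))/4 = 2 + (1/2 + Y)/(4*(-8 + Y)))
D(p, v) = 48 (D(p, v) = 8 - 4*(-10) = 8 + 40 = 48)
D(85, a(11))/(-2419) = 48/(-2419) = 48*(-1/2419) = -48/2419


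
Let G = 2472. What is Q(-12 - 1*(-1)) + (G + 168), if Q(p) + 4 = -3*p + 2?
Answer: 2671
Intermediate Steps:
Q(p) = -2 - 3*p (Q(p) = -4 + (-3*p + 2) = -4 + (2 - 3*p) = -2 - 3*p)
Q(-12 - 1*(-1)) + (G + 168) = (-2 - 3*(-12 - 1*(-1))) + (2472 + 168) = (-2 - 3*(-12 + 1)) + 2640 = (-2 - 3*(-11)) + 2640 = (-2 + 33) + 2640 = 31 + 2640 = 2671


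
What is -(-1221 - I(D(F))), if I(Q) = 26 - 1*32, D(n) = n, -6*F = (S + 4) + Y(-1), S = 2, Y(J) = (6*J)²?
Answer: 1215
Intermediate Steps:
Y(J) = 36*J²
F = -7 (F = -((2 + 4) + 36*(-1)²)/6 = -(6 + 36*1)/6 = -(6 + 36)/6 = -⅙*42 = -7)
I(Q) = -6 (I(Q) = 26 - 32 = -6)
-(-1221 - I(D(F))) = -(-1221 - 1*(-6)) = -(-1221 + 6) = -1*(-1215) = 1215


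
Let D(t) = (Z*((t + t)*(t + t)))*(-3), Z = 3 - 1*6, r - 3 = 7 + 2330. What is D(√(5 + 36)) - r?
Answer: -864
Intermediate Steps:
r = 2340 (r = 3 + (7 + 2330) = 3 + 2337 = 2340)
Z = -3 (Z = 3 - 6 = -3)
D(t) = 36*t² (D(t) = -3*(t + t)*(t + t)*(-3) = -3*2*t*2*t*(-3) = -12*t²*(-3) = 36*t²)
D(√(5 + 36)) - r = 36*(√(5 + 36))² - 1*2340 = 36*(√41)² - 2340 = 36*41 - 2340 = 1476 - 2340 = -864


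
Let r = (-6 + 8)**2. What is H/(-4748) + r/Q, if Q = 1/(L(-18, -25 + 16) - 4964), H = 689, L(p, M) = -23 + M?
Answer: -94884721/4748 ≈ -19984.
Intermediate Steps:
r = 4 (r = 2**2 = 4)
Q = -1/4996 (Q = 1/((-23 + (-25 + 16)) - 4964) = 1/((-23 - 9) - 4964) = 1/(-32 - 4964) = 1/(-4996) = -1/4996 ≈ -0.00020016)
H/(-4748) + r/Q = 689/(-4748) + 4/(-1/4996) = 689*(-1/4748) + 4*(-4996) = -689/4748 - 19984 = -94884721/4748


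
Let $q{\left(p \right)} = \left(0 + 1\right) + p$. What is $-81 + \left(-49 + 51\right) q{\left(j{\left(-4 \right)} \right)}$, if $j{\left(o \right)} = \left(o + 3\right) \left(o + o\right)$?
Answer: $-63$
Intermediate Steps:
$j{\left(o \right)} = 2 o \left(3 + o\right)$ ($j{\left(o \right)} = \left(3 + o\right) 2 o = 2 o \left(3 + o\right)$)
$q{\left(p \right)} = 1 + p$
$-81 + \left(-49 + 51\right) q{\left(j{\left(-4 \right)} \right)} = -81 + \left(-49 + 51\right) \left(1 + 2 \left(-4\right) \left(3 - 4\right)\right) = -81 + 2 \left(1 + 2 \left(-4\right) \left(-1\right)\right) = -81 + 2 \left(1 + 8\right) = -81 + 2 \cdot 9 = -81 + 18 = -63$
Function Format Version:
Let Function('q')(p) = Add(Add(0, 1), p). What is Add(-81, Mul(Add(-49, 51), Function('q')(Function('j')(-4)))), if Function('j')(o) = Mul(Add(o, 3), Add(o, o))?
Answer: -63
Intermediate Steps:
Function('j')(o) = Mul(2, o, Add(3, o)) (Function('j')(o) = Mul(Add(3, o), Mul(2, o)) = Mul(2, o, Add(3, o)))
Function('q')(p) = Add(1, p)
Add(-81, Mul(Add(-49, 51), Function('q')(Function('j')(-4)))) = Add(-81, Mul(Add(-49, 51), Add(1, Mul(2, -4, Add(3, -4))))) = Add(-81, Mul(2, Add(1, Mul(2, -4, -1)))) = Add(-81, Mul(2, Add(1, 8))) = Add(-81, Mul(2, 9)) = Add(-81, 18) = -63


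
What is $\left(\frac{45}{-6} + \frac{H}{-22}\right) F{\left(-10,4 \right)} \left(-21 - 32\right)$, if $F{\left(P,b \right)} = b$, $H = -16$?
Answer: $\frac{15794}{11} \approx 1435.8$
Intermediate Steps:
$\left(\frac{45}{-6} + \frac{H}{-22}\right) F{\left(-10,4 \right)} \left(-21 - 32\right) = \left(\frac{45}{-6} - \frac{16}{-22}\right) 4 \left(-21 - 32\right) = \left(45 \left(- \frac{1}{6}\right) - - \frac{8}{11}\right) 4 \left(-53\right) = \left(- \frac{15}{2} + \frac{8}{11}\right) 4 \left(-53\right) = \left(- \frac{149}{22}\right) 4 \left(-53\right) = \left(- \frac{298}{11}\right) \left(-53\right) = \frac{15794}{11}$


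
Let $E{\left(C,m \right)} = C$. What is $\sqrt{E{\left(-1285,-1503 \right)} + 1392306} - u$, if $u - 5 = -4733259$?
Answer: $4733254 + \sqrt{1391021} \approx 4.7344 \cdot 10^{6}$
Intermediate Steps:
$u = -4733254$ ($u = 5 - 4733259 = -4733254$)
$\sqrt{E{\left(-1285,-1503 \right)} + 1392306} - u = \sqrt{-1285 + 1392306} - -4733254 = \sqrt{1391021} + 4733254 = 4733254 + \sqrt{1391021}$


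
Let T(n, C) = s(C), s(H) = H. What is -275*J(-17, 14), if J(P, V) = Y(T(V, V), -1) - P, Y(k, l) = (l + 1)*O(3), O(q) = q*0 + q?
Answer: -4675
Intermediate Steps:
O(q) = q (O(q) = 0 + q = q)
T(n, C) = C
Y(k, l) = 3 + 3*l (Y(k, l) = (l + 1)*3 = (1 + l)*3 = 3 + 3*l)
J(P, V) = -P (J(P, V) = (3 + 3*(-1)) - P = (3 - 3) - P = 0 - P = -P)
-275*J(-17, 14) = -(-275)*(-17) = -275*17 = -4675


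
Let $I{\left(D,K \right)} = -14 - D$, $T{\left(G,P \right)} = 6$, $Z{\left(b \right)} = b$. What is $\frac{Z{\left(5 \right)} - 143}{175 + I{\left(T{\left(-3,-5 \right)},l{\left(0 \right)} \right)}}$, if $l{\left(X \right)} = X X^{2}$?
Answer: $- \frac{138}{155} \approx -0.89032$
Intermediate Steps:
$l{\left(X \right)} = X^{3}$
$\frac{Z{\left(5 \right)} - 143}{175 + I{\left(T{\left(-3,-5 \right)},l{\left(0 \right)} \right)}} = \frac{5 - 143}{175 - 20} = - \frac{138}{175 - 20} = - \frac{138}{155}$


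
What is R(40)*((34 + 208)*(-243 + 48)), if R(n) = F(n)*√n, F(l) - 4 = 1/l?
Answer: -759759*√10/2 ≈ -1.2013e+6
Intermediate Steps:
F(l) = 4 + 1/l
R(n) = √n*(4 + 1/n) (R(n) = (4 + 1/n)*√n = √n*(4 + 1/n))
R(40)*((34 + 208)*(-243 + 48)) = ((1 + 4*40)/√40)*((34 + 208)*(-243 + 48)) = ((√10/20)*(1 + 160))*(242*(-195)) = ((√10/20)*161)*(-47190) = (161*√10/20)*(-47190) = -759759*√10/2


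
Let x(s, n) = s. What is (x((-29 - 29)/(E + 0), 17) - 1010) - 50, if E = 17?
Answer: -18078/17 ≈ -1063.4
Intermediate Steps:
(x((-29 - 29)/(E + 0), 17) - 1010) - 50 = ((-29 - 29)/(17 + 0) - 1010) - 50 = (-58/17 - 1010) - 50 = -17228/17 - 50 = -18078/17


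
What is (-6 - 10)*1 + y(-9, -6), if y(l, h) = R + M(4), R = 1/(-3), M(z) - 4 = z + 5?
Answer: -10/3 ≈ -3.3333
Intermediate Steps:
M(z) = 9 + z (M(z) = 4 + (z + 5) = 4 + (5 + z) = 9 + z)
R = -1/3 (R = 1*(-1/3) = -1/3 ≈ -0.33333)
y(l, h) = 38/3 (y(l, h) = -1/3 + (9 + 4) = -1/3 + 13 = 38/3)
(-6 - 10)*1 + y(-9, -6) = (-6 - 10)*1 + 38/3 = -16*1 + 38/3 = -16 + 38/3 = -10/3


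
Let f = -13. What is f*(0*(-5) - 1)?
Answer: 13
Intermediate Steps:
f*(0*(-5) - 1) = -13*(0*(-5) - 1) = -13*(0 - 1) = -13*(-1) = 13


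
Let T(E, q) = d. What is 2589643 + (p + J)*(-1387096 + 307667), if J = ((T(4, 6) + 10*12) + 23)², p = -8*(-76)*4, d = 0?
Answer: -24695825306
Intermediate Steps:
p = 2432 (p = 608*4 = 2432)
T(E, q) = 0
J = 20449 (J = ((0 + 10*12) + 23)² = ((0 + 120) + 23)² = (120 + 23)² = 143² = 20449)
2589643 + (p + J)*(-1387096 + 307667) = 2589643 + (2432 + 20449)*(-1387096 + 307667) = 2589643 + 22881*(-1079429) = 2589643 - 24698414949 = -24695825306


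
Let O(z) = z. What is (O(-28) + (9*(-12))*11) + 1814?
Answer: 598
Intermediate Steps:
(O(-28) + (9*(-12))*11) + 1814 = (-28 + (9*(-12))*11) + 1814 = (-28 - 108*11) + 1814 = (-28 - 1188) + 1814 = -1216 + 1814 = 598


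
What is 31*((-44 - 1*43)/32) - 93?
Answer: -5673/32 ≈ -177.28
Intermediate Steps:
31*((-44 - 1*43)/32) - 93 = 31*((-44 - 43)*(1/32)) - 93 = 31*(-87*1/32) - 93 = 31*(-87/32) - 93 = -2697/32 - 93 = -5673/32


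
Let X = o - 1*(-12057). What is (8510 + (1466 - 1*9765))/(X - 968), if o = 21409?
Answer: 211/32498 ≈ 0.0064927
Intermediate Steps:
X = 33466 (X = 21409 - 1*(-12057) = 21409 + 12057 = 33466)
(8510 + (1466 - 1*9765))/(X - 968) = (8510 + (1466 - 1*9765))/(33466 - 968) = (8510 + (1466 - 9765))/32498 = (8510 - 8299)*(1/32498) = 211*(1/32498) = 211/32498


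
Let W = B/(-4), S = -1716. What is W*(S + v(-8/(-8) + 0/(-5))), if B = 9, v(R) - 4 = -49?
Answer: 15849/4 ≈ 3962.3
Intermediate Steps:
v(R) = -45 (v(R) = 4 - 49 = -45)
W = -9/4 (W = 9/(-4) = 9*(-¼) = -9/4 ≈ -2.2500)
W*(S + v(-8/(-8) + 0/(-5))) = -9*(-1716 - 45)/4 = -9/4*(-1761) = 15849/4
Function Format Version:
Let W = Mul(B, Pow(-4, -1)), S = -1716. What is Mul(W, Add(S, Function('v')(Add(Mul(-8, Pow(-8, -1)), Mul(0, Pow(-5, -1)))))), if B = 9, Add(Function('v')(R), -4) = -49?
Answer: Rational(15849, 4) ≈ 3962.3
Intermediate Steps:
Function('v')(R) = -45 (Function('v')(R) = Add(4, -49) = -45)
W = Rational(-9, 4) (W = Mul(9, Pow(-4, -1)) = Mul(9, Rational(-1, 4)) = Rational(-9, 4) ≈ -2.2500)
Mul(W, Add(S, Function('v')(Add(Mul(-8, Pow(-8, -1)), Mul(0, Pow(-5, -1)))))) = Mul(Rational(-9, 4), Add(-1716, -45)) = Mul(Rational(-9, 4), -1761) = Rational(15849, 4)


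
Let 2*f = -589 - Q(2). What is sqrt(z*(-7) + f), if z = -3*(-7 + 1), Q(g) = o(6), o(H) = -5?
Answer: I*sqrt(418) ≈ 20.445*I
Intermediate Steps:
Q(g) = -5
z = 18 (z = -3*(-6) = 18)
f = -292 (f = (-589 - 1*(-5))/2 = (-589 + 5)/2 = (1/2)*(-584) = -292)
sqrt(z*(-7) + f) = sqrt(18*(-7) - 292) = sqrt(-126 - 292) = sqrt(-418) = I*sqrt(418)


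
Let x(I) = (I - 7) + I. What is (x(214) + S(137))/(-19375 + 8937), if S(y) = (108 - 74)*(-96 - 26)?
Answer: 3727/10438 ≈ 0.35706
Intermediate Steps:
S(y) = -4148 (S(y) = 34*(-122) = -4148)
x(I) = -7 + 2*I (x(I) = (-7 + I) + I = -7 + 2*I)
(x(214) + S(137))/(-19375 + 8937) = ((-7 + 2*214) - 4148)/(-19375 + 8937) = ((-7 + 428) - 4148)/(-10438) = (421 - 4148)*(-1/10438) = -3727*(-1/10438) = 3727/10438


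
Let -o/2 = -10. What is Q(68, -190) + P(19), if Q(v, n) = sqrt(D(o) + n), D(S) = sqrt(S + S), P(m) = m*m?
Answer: 361 + sqrt(-190 + 2*sqrt(10)) ≈ 361.0 + 13.553*I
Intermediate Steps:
o = 20 (o = -2*(-10) = 20)
P(m) = m**2
D(S) = sqrt(2)*sqrt(S) (D(S) = sqrt(2*S) = sqrt(2)*sqrt(S))
Q(v, n) = sqrt(n + 2*sqrt(10)) (Q(v, n) = sqrt(sqrt(2)*sqrt(20) + n) = sqrt(sqrt(2)*(2*sqrt(5)) + n) = sqrt(2*sqrt(10) + n) = sqrt(n + 2*sqrt(10)))
Q(68, -190) + P(19) = sqrt(-190 + 2*sqrt(10)) + 19**2 = sqrt(-190 + 2*sqrt(10)) + 361 = 361 + sqrt(-190 + 2*sqrt(10))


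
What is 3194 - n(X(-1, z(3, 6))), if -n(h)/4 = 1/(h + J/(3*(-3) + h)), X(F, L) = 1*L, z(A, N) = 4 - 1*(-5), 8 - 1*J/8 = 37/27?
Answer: 3194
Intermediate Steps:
J = 1432/27 (J = 64 - 296/27 = 1432/27 ≈ 53.037)
z(A, N) = 9 (z(A, N) = 4 + 5 = 9)
X(F, L) = L
n(h) = -4/(h + 1432/(27*(-9 + h))) (n(h) = -4/(h + 1432/(27*(3*(-3) + h))) = -4/(h + 1432/(27*(-9 + h))))
3194 - n(X(-1, z(3, 6))) = 3194 - 108*(9 - 1*9)/(1432 - 243*9 + 27*9**2) = 3194 - 108*(9 - 9)/(1432 - 2187 + 27*81) = 3194 - 108*0/(1432 - 2187 + 2187) = 3194 - 108*0/1432 = 3194 - 1*0 = 3194 + 0 = 3194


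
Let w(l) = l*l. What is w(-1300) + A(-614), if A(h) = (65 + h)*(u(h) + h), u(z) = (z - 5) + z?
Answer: 2704003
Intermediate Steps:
u(z) = -5 + 2*z (u(z) = (-5 + z) + z = -5 + 2*z)
A(h) = (-5 + 3*h)*(65 + h) (A(h) = (65 + h)*((-5 + 2*h) + h) = (65 + h)*(-5 + 3*h) = (-5 + 3*h)*(65 + h))
w(l) = l²
w(-1300) + A(-614) = (-1300)² + (-325 + 3*(-614)² + 190*(-614)) = 1690000 + (-325 + 3*376996 - 116660) = 1690000 + (-325 + 1130988 - 116660) = 1690000 + 1014003 = 2704003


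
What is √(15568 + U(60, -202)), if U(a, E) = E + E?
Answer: 2*√3791 ≈ 123.14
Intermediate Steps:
U(a, E) = 2*E
√(15568 + U(60, -202)) = √(15568 + 2*(-202)) = √(15568 - 404) = √15164 = 2*√3791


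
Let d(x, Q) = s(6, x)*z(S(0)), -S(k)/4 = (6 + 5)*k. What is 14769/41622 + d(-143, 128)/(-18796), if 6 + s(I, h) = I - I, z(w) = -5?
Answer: 11514561/32596963 ≈ 0.35324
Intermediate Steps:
S(k) = -44*k (S(k) = -4*(6 + 5)*k = -44*k)
s(I, h) = -6 (s(I, h) = -6 + (I - I) = -6 + 0 = -6)
d(x, Q) = 30 (d(x, Q) = -6*(-5) = 30)
14769/41622 + d(-143, 128)/(-18796) = 14769/41622 + 30/(-18796) = 14769*(1/41622) + 30*(-1/18796) = 4923/13874 - 15/9398 = 11514561/32596963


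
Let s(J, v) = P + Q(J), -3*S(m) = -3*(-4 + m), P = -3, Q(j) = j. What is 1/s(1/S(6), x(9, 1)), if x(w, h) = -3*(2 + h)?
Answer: -⅖ ≈ -0.40000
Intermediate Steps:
S(m) = -4 + m (S(m) = -(-1)*(-4 + m) = -(12 - 3*m)/3 = -4 + m)
x(w, h) = -6 - 3*h
s(J, v) = -3 + J
1/s(1/S(6), x(9, 1)) = 1/(-3 + 1/(-4 + 6)) = 1/(-3 + 1/2) = 1/(-3 + ½) = 1/(-5/2) = -⅖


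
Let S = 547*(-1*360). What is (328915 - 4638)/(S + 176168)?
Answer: -324277/20752 ≈ -15.626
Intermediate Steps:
S = -196920 (S = 547*(-360) = -196920)
(328915 - 4638)/(S + 176168) = (328915 - 4638)/(-196920 + 176168) = 324277/(-20752) = 324277*(-1/20752) = -324277/20752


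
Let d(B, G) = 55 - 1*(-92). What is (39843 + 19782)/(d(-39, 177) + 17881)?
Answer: 59625/18028 ≈ 3.3074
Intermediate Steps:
d(B, G) = 147 (d(B, G) = 55 + 92 = 147)
(39843 + 19782)/(d(-39, 177) + 17881) = (39843 + 19782)/(147 + 17881) = 59625/18028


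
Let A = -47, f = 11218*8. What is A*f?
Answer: -4217968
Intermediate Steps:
f = 89744
A*f = -47*89744 = -4217968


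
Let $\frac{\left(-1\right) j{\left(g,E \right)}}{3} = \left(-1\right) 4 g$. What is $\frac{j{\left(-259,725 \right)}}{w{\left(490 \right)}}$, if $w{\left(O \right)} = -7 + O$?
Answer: $- \frac{148}{23} \approx -6.4348$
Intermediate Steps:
$j{\left(g,E \right)} = 12 g$ ($j{\left(g,E \right)} = - 3 \left(-1\right) 4 g = - 3 \left(- 4 g\right) = 12 g$)
$\frac{j{\left(-259,725 \right)}}{w{\left(490 \right)}} = \frac{12 \left(-259\right)}{-7 + 490} = - \frac{3108}{483} = \left(-3108\right) \frac{1}{483} = - \frac{148}{23}$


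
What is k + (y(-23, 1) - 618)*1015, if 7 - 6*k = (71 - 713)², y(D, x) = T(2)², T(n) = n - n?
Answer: -4175777/6 ≈ -6.9596e+5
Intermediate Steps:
T(n) = 0
y(D, x) = 0 (y(D, x) = 0² = 0)
k = -412157/6 (k = 7/6 - (71 - 713)²/6 = 7/6 - ⅙*(-642)² = 7/6 - ⅙*412164 = 7/6 - 68694 = -412157/6 ≈ -68693.)
k + (y(-23, 1) - 618)*1015 = -412157/6 + (0 - 618)*1015 = -412157/6 - 618*1015 = -412157/6 - 627270 = -4175777/6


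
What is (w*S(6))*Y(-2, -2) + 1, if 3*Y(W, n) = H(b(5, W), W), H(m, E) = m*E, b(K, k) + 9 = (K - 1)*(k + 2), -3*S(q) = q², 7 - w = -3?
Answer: -719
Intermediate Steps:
w = 10 (w = 7 - 1*(-3) = 7 + 3 = 10)
S(q) = -q²/3
b(K, k) = -9 + (-1 + K)*(2 + k) (b(K, k) = -9 + (K - 1)*(k + 2) = -9 + (-1 + K)*(2 + k))
H(m, E) = E*m
Y(W, n) = W*(-1 + 4*W)/3 (Y(W, n) = (W*(-11 - W + 2*5 + 5*W))/3 = (W*(-11 - W + 10 + 5*W))/3 = (W*(-1 + 4*W))/3 = W*(-1 + 4*W)/3)
(w*S(6))*Y(-2, -2) + 1 = (10*(-⅓*6²))*((⅓)*(-2)*(-1 + 4*(-2))) + 1 = (10*(-⅓*36))*((⅓)*(-2)*(-1 - 8)) + 1 = (10*(-12))*((⅓)*(-2)*(-9)) + 1 = -120*6 + 1 = -720 + 1 = -719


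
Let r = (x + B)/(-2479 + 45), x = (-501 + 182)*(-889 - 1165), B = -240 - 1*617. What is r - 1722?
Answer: -4845717/2434 ≈ -1990.8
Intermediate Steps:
B = -857 (B = -240 - 617 = -857)
x = 655226 (x = -319*(-2054) = 655226)
r = -654369/2434 (r = (655226 - 857)/(-2479 + 45) = 654369/(-2434) = 654369*(-1/2434) = -654369/2434 ≈ -268.85)
r - 1722 = -654369/2434 - 1722 = -4845717/2434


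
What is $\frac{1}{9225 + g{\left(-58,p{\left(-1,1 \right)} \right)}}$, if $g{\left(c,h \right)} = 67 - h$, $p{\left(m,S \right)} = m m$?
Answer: $\frac{1}{9291} \approx 0.00010763$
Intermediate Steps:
$p{\left(m,S \right)} = m^{2}$
$\frac{1}{9225 + g{\left(-58,p{\left(-1,1 \right)} \right)}} = \frac{1}{9225 + \left(67 - \left(-1\right)^{2}\right)} = \frac{1}{9225 + \left(67 - 1\right)} = \frac{1}{9225 + 66} = \frac{1}{9291}$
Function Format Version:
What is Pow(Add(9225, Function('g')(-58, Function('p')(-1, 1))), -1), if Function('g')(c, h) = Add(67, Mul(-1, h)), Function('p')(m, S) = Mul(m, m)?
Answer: Rational(1, 9291) ≈ 0.00010763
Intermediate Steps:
Function('p')(m, S) = Pow(m, 2)
Pow(Add(9225, Function('g')(-58, Function('p')(-1, 1))), -1) = Pow(Add(9225, Add(67, Mul(-1, Pow(-1, 2)))), -1) = Pow(Add(9225, Add(67, Mul(-1, 1))), -1) = Pow(Add(9225, Add(67, -1)), -1) = Pow(Add(9225, 66), -1) = Pow(9291, -1) = Rational(1, 9291)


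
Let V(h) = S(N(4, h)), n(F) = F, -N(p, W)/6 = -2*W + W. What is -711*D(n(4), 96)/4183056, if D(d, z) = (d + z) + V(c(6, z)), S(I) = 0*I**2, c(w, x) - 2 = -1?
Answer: -1975/116196 ≈ -0.016997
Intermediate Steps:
c(w, x) = 1 (c(w, x) = 2 - 1 = 1)
N(p, W) = 6*W (N(p, W) = -6*(-2*W + W) = -(-6)*W = 6*W)
S(I) = 0
V(h) = 0
D(d, z) = d + z (D(d, z) = (d + z) + 0 = d + z)
-711*D(n(4), 96)/4183056 = -711*(4 + 96)/4183056 = -711*100*(1/4183056) = -71100*1/4183056 = -1975/116196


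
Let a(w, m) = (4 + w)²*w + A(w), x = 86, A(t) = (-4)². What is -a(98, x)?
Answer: -1019608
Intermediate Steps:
A(t) = 16
a(w, m) = 16 + w*(4 + w)² (a(w, m) = (4 + w)²*w + 16 = w*(4 + w)² + 16 = 16 + w*(4 + w)²)
-a(98, x) = -(16 + 98*(4 + 98)²) = -(16 + 98*102²) = -(16 + 98*10404) = -(16 + 1019592) = -1*1019608 = -1019608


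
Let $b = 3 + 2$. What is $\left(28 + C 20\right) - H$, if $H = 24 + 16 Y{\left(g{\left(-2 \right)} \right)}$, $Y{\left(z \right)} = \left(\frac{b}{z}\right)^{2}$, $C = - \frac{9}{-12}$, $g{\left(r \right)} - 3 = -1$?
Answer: $-81$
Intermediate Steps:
$g{\left(r \right)} = 2$ ($g{\left(r \right)} = 3 - 1 = 2$)
$b = 5$
$C = \frac{3}{4}$ ($C = \left(-9\right) \left(- \frac{1}{12}\right) = \frac{3}{4} \approx 0.75$)
$Y{\left(z \right)} = \frac{25}{z^{2}}$ ($Y{\left(z \right)} = \left(\frac{5}{z}\right)^{2} = \frac{25}{z^{2}}$)
$H = 124$ ($H = 24 + 16 \cdot \frac{25}{4} = 24 + 100 = 124$)
$\left(28 + C 20\right) - H = \left(28 + \frac{3}{4} \cdot 20\right) - 124 = \left(28 + 15\right) - 124 = 43 - 124 = -81$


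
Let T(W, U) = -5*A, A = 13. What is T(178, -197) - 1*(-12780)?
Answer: 12715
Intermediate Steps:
T(W, U) = -65 (T(W, U) = -5*13 = -65)
T(178, -197) - 1*(-12780) = -65 - 1*(-12780) = -65 + 12780 = 12715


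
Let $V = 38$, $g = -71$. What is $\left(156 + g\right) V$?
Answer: $3230$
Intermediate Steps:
$\left(156 + g\right) V = \left(156 - 71\right) 38 = 85 \cdot 38 = 3230$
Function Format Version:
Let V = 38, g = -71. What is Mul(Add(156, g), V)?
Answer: 3230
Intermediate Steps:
Mul(Add(156, g), V) = Mul(Add(156, -71), 38) = Mul(85, 38) = 3230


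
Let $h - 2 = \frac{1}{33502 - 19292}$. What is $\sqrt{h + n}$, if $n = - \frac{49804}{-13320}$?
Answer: $\frac{2 \sqrt{18212206045}}{112665} \approx 2.3956$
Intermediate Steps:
$n = \frac{12451}{3330}$ ($n = \left(-49804\right) \left(- \frac{1}{13320}\right) = \frac{12451}{3330} \approx 3.739$)
$h = \frac{28421}{14210}$ ($h = 2 + \frac{1}{33502 - 19292} = 2 + \frac{1}{14210} = \frac{28421}{14210} \approx 2.0001$)
$\sqrt{h + n} = \sqrt{\frac{28421}{14210} + \frac{12451}{3330}} = \sqrt{\frac{13578532}{2365965}} = \frac{2 \sqrt{18212206045}}{112665}$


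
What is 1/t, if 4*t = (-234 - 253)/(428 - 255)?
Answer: -692/487 ≈ -1.4209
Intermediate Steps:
t = -487/692 (t = ((-234 - 253)/(428 - 255))/4 = (-487/173)/4 = (-487*1/173)/4 = (1/4)*(-487/173) = -487/692 ≈ -0.70376)
1/t = 1/(-487/692) = -692/487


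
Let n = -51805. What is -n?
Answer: 51805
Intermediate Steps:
-n = -1*(-51805) = 51805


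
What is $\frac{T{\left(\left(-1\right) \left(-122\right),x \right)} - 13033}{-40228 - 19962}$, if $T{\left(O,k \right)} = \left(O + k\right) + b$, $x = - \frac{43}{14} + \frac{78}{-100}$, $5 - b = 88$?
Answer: $\frac{1137312}{5266625} \approx 0.21595$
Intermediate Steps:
$b = -83$ ($b = 5 - 88 = -83$)
$x = - \frac{674}{175}$ ($x = \left(-43\right) \frac{1}{14} + 78 \left(- \frac{1}{100}\right) = - \frac{43}{14} - \frac{39}{50} = - \frac{674}{175} \approx -3.8514$)
$T{\left(O,k \right)} = -83 + O + k$ ($T{\left(O,k \right)} = \left(O + k\right) - 83 = -83 + O + k$)
$\frac{T{\left(\left(-1\right) \left(-122\right),x \right)} - 13033}{-40228 - 19962} = \frac{\left(-83 - -122 - \frac{674}{175}\right) - 13033}{-40228 - 19962} = \frac{\left(-83 + 122 - \frac{674}{175}\right) - 13033}{-60190} = \left(\frac{6151}{175} - 13033\right) \left(- \frac{1}{60190}\right) = \left(- \frac{2274624}{175}\right) \left(- \frac{1}{60190}\right) = \frac{1137312}{5266625}$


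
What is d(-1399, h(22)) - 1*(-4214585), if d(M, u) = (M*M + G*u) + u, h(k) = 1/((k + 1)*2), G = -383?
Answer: 141950887/23 ≈ 6.1718e+6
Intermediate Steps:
h(k) = 1/(2 + 2*k) (h(k) = 1/((1 + k)*2) = 1/(2 + 2*k))
d(M, u) = M² - 382*u (d(M, u) = (M*M - 383*u) + u = (M² - 383*u) + u = M² - 382*u)
d(-1399, h(22)) - 1*(-4214585) = ((-1399)² - 191/(1 + 22)) - 1*(-4214585) = (1957201 - 191/23) + 4214585 = 45015432/23 + 4214585 = 141950887/23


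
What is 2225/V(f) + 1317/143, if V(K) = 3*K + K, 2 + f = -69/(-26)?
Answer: 4181053/4862 ≈ 859.95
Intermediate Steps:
f = 17/26 (f = -2 - 69/(-26) = -2 - 69*(-1/26) = -2 + 69/26 = 17/26 ≈ 0.65385)
V(K) = 4*K
2225/V(f) + 1317/143 = 2225/((4*(17/26))) + 1317/143 = 2225/(34/13) + 1317*(1/143) = 2225*(13/34) + 1317/143 = 28925/34 + 1317/143 = 4181053/4862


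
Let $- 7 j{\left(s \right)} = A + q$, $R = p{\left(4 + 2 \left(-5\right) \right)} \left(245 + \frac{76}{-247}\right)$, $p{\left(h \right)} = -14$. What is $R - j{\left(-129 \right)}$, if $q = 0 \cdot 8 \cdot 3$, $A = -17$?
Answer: $- \frac{311959}{91} \approx -3428.1$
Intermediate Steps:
$q = 0$ ($q = 0 \cdot 3 = 0$)
$R = - \frac{44534}{13}$ ($R = - 14 \left(245 + \frac{76}{-247}\right) = - 14 \left(245 + 76 \left(- \frac{1}{247}\right)\right) = - 14 \left(245 - \frac{4}{13}\right) = \left(-14\right) \frac{3181}{13} = - \frac{44534}{13} \approx -3425.7$)
$j{\left(s \right)} = \frac{17}{7}$ ($j{\left(s \right)} = - \frac{-17 + 0}{7} = \left(- \frac{1}{7}\right) \left(-17\right) = \frac{17}{7}$)
$R - j{\left(-129 \right)} = - \frac{44534}{13} - \frac{17}{7} = - \frac{311959}{91}$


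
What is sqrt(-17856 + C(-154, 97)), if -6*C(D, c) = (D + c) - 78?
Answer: 3*I*sqrt(7926)/2 ≈ 133.54*I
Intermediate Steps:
C(D, c) = 13 - D/6 - c/6 (C(D, c) = -((D + c) - 78)/6 = -(-78 + D + c)/6 = 13 - D/6 - c/6)
sqrt(-17856 + C(-154, 97)) = sqrt(-17856 + (13 - 1/6*(-154) - 1/6*97)) = sqrt(-17856 + (13 + 77/3 - 97/6)) = sqrt(-17856 + 45/2) = sqrt(-35667/2) = 3*I*sqrt(7926)/2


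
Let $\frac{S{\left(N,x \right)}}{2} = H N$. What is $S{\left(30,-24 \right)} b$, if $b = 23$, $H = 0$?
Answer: $0$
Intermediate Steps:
$S{\left(N,x \right)} = 0$ ($S{\left(N,x \right)} = 2 \cdot 0 N = 2 \cdot 0 = 0$)
$S{\left(30,-24 \right)} b = 0 \cdot 23 = 0$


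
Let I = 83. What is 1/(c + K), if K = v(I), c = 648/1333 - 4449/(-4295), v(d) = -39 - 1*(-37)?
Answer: -5725235/2736793 ≈ -2.0919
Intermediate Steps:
v(d) = -2 (v(d) = -39 + 37 = -2)
c = 8713677/5725235 (c = 648*(1/1333) - 4449*(-1/4295) = 648/1333 + 4449/4295 = 8713677/5725235 ≈ 1.5220)
K = -2
1/(c + K) = 1/(8713677/5725235 - 2) = 1/(-2736793/5725235) = -5725235/2736793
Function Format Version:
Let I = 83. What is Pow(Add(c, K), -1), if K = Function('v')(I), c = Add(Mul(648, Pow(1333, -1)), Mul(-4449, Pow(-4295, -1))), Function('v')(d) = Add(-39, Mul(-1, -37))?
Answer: Rational(-5725235, 2736793) ≈ -2.0919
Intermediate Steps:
Function('v')(d) = -2 (Function('v')(d) = Add(-39, 37) = -2)
c = Rational(8713677, 5725235) (c = Add(Mul(648, Rational(1, 1333)), Mul(-4449, Rational(-1, 4295))) = Add(Rational(648, 1333), Rational(4449, 4295)) = Rational(8713677, 5725235) ≈ 1.5220)
K = -2
Pow(Add(c, K), -1) = Pow(Add(Rational(8713677, 5725235), -2), -1) = Pow(Rational(-2736793, 5725235), -1) = Rational(-5725235, 2736793)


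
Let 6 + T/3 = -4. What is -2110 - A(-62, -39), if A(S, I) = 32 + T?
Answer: -2112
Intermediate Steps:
T = -30 (T = -18 + 3*(-4) = -18 - 12 = -30)
A(S, I) = 2 (A(S, I) = 32 - 30 = 2)
-2110 - A(-62, -39) = -2110 - 1*2 = -2110 - 2 = -2112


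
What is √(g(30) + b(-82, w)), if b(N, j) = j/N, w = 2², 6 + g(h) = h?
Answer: √40262/41 ≈ 4.8940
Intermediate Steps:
g(h) = -6 + h
w = 4
√(g(30) + b(-82, w)) = √((-6 + 30) + 4/(-82)) = √(24 + 4*(-1/82)) = √(24 - 2/41) = √(982/41) = √40262/41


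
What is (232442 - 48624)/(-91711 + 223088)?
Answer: 183818/131377 ≈ 1.3992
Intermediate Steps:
(232442 - 48624)/(-91711 + 223088) = 183818/131377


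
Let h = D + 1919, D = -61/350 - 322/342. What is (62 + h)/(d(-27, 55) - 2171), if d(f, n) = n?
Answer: -5152003/5506200 ≈ -0.93567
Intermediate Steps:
D = -66781/59850 (D = -61*1/350 - 322*1/342 = -61/350 - 161/171 = -66781/59850 ≈ -1.1158)
h = 114785369/59850 (h = -66781/59850 + 1919 = 114785369/59850 ≈ 1917.9)
(62 + h)/(d(-27, 55) - 2171) = (62 + 114785369/59850)/(55 - 2171) = (118496069/59850)/(-2116) = (118496069/59850)*(-1/2116) = -5152003/5506200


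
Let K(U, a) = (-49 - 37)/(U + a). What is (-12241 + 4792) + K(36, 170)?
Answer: -767290/103 ≈ -7449.4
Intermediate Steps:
K(U, a) = -86/(U + a)
(-12241 + 4792) + K(36, 170) = (-12241 + 4792) - 86/(36 + 170) = -7449 - 86/206 = -7449 - 86*1/206 = -7449 - 43/103 = -767290/103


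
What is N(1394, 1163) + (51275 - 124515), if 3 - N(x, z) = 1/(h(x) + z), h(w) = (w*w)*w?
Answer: -198389669429840/2708872147 ≈ -73237.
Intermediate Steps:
h(w) = w³ (h(w) = w²*w = w³)
N(x, z) = 3 - 1/(z + x³) (N(x, z) = 3 - 1/(x³ + z) = 3 - 1/(z + x³))
N(1394, 1163) + (51275 - 124515) = (-1 + 3*1163 + 3*1394³)/(1163 + 1394³) + (51275 - 124515) = (-1 + 3489 + 3*2708870984)/(1163 + 2708870984) - 73240 = (-1 + 3489 + 8126612952)/2708872147 - 73240 = (1/2708872147)*8126616440 - 73240 = 8126616440/2708872147 - 73240 = -198389669429840/2708872147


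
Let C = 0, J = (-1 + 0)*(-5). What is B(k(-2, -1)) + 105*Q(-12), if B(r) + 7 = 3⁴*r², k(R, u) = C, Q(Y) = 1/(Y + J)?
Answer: -22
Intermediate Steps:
J = 5 (J = -1*(-5) = 5)
Q(Y) = 1/(5 + Y) (Q(Y) = 1/(Y + 5) = 1/(5 + Y))
k(R, u) = 0
B(r) = -7 + 81*r² (B(r) = -7 + 3⁴*r² = -7 + 81*r²)
B(k(-2, -1)) + 105*Q(-12) = (-7 + 81*0²) + 105/(5 - 12) = (-7 + 81*0) + 105/(-7) = (-7 + 0) + 105*(-⅐) = -7 - 15 = -22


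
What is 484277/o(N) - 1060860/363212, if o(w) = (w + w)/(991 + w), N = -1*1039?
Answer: 1055095747959/94344317 ≈ 11183.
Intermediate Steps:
N = -1039
o(w) = 2*w/(991 + w) (o(w) = (2*w)/(991 + w) = 2*w/(991 + w))
484277/o(N) - 1060860/363212 = 484277/((2*(-1039)/(991 - 1039))) - 1060860/363212 = 484277/((2*(-1039)/(-48))) - 1060860*1/363212 = 484277/((2*(-1039)*(-1/48))) - 265215/90803 = 484277/(1039/24) - 265215/90803 = 484277*(24/1039) - 265215/90803 = 11622648/1039 - 265215/90803 = 1055095747959/94344317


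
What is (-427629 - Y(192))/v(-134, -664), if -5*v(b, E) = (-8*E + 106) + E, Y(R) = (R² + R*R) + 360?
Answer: 2508585/4754 ≈ 527.68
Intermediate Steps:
Y(R) = 360 + 2*R² (Y(R) = (R² + R²) + 360 = 2*R² + 360 = 360 + 2*R²)
v(b, E) = -106/5 + 7*E/5 (v(b, E) = -((-8*E + 106) + E)/5 = -((106 - 8*E) + E)/5 = -(106 - 7*E)/5 = -106/5 + 7*E/5)
(-427629 - Y(192))/v(-134, -664) = (-427629 - (360 + 2*192²))/(-106/5 + (7/5)*(-664)) = (-427629 - (360 + 2*36864))/(-106/5 - 4648/5) = (-427629 - (360 + 73728))/(-4754/5) = (-427629 - 1*74088)*(-5/4754) = (-427629 - 74088)*(-5/4754) = -501717*(-5/4754) = 2508585/4754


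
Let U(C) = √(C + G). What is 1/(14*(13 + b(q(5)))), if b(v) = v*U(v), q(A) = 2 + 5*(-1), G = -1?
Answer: 13/2870 + 3*I/1435 ≈ 0.0045296 + 0.0020906*I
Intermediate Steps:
U(C) = √(-1 + C) (U(C) = √(C - 1) = √(-1 + C))
q(A) = -3 (q(A) = 2 - 5 = -3)
b(v) = v*√(-1 + v)
1/(14*(13 + b(q(5)))) = 1/(14*(13 - 3*√(-1 - 3))) = 1/(14*(13 - 6*I)) = 1/(182 - 84*I) = (182 + 84*I)/40180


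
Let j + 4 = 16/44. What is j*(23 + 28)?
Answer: -2040/11 ≈ -185.45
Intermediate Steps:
j = -40/11 (j = -4 + 16/44 = -4 + 16*(1/44) = -4 + 4/11 = -40/11 ≈ -3.6364)
j*(23 + 28) = -40*(23 + 28)/11 = -40/11*51 = -2040/11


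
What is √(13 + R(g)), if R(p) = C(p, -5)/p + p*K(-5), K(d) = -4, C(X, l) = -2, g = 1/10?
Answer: I*√185/5 ≈ 2.7203*I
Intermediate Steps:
g = ⅒ ≈ 0.10000
R(p) = -4*p - 2/p (R(p) = -2/p + p*(-4) = -2/p - 4*p = -4*p - 2/p)
√(13 + R(g)) = √(13 + (-4*⅒ - 2/⅒)) = √(13 + (-⅖ - 2*10)) = √(13 + (-⅖ - 20)) = √(13 - 102/5) = √(-37/5) = I*√185/5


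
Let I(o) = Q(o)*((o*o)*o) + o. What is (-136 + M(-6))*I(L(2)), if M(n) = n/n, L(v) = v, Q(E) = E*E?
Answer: -4590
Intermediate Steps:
Q(E) = E²
M(n) = 1
I(o) = o + o⁵ (I(o) = o²*((o*o)*o) + o = o²*(o²*o) + o = o²*o³ + o = o⁵ + o = o + o⁵)
(-136 + M(-6))*I(L(2)) = (-136 + 1)*(2 + 2⁵) = -135*(2 + 32) = -135*34 = -4590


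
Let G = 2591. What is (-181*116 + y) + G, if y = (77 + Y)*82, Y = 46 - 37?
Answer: -11353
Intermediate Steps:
Y = 9
y = 7052 (y = (77 + 9)*82 = 86*82 = 7052)
(-181*116 + y) + G = (-181*116 + 7052) + 2591 = (-20996 + 7052) + 2591 = -13944 + 2591 = -11353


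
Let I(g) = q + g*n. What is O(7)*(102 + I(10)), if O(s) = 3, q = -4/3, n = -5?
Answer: 152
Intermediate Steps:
q = -4/3 (q = -4*1/3 = -4/3 ≈ -1.3333)
I(g) = -4/3 - 5*g (I(g) = -4/3 + g*(-5) = -4/3 - 5*g)
O(7)*(102 + I(10)) = 3*(102 + (-4/3 - 5*10)) = 3*(102 + (-4/3 - 50)) = 3*(102 - 154/3) = 3*(152/3) = 152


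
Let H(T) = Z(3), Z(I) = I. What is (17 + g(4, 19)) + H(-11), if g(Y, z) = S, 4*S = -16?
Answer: 16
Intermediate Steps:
H(T) = 3
S = -4 (S = (¼)*(-16) = -4)
g(Y, z) = -4
(17 + g(4, 19)) + H(-11) = (17 - 4) + 3 = 13 + 3 = 16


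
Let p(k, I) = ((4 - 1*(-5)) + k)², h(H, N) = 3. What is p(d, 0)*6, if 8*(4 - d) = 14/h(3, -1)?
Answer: 22201/24 ≈ 925.04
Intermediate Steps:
d = 41/12 (d = 4 - 7/(4*3) = 4 - ⅛*14/3 = 4 - 7/12 = 41/12 ≈ 3.4167)
p(k, I) = (9 + k)² (p(k, I) = ((4 + 5) + k)² = (9 + k)²)
p(d, 0)*6 = (9 + 41/12)²*6 = (149/12)²*6 = (22201/144)*6 = 22201/24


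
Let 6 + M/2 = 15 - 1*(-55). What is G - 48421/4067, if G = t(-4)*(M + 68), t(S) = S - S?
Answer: -48421/4067 ≈ -11.906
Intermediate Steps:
t(S) = 0
M = 128 (M = -12 + 2*(15 - 1*(-55)) = -12 + 2*(15 + 55) = -12 + 2*70 = -12 + 140 = 128)
G = 0 (G = 0*(128 + 68) = 0*196 = 0)
G - 48421/4067 = 0 - 48421/4067 = -48421/4067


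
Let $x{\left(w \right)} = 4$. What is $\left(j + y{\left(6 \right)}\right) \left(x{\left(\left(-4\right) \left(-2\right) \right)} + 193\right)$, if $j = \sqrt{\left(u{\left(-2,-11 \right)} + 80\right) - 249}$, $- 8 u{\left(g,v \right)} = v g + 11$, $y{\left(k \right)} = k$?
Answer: $1182 + \frac{197 i \sqrt{2770}}{4} \approx 1182.0 + 2592.1 i$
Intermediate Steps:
$u{\left(g,v \right)} = - \frac{11}{8} - \frac{g v}{8}$ ($u{\left(g,v \right)} = - \frac{v g + 11}{8} = - \frac{g v + 11}{8} = - \frac{11 + g v}{8} = - \frac{11}{8} - \frac{g v}{8}$)
$j = \frac{i \sqrt{2770}}{4}$ ($j = \sqrt{\left(\left(- \frac{11}{8} - \left(- \frac{1}{4}\right) \left(-11\right)\right) + 80\right) - 249} = \sqrt{\left(\left(- \frac{11}{8} - \frac{11}{4}\right) + 80\right) - 249} = \sqrt{\left(- \frac{33}{8} + 80\right) - 249} = \sqrt{\frac{607}{8} - 249} = \sqrt{- \frac{1385}{8}} = \frac{i \sqrt{2770}}{4} \approx 13.158 i$)
$\left(j + y{\left(6 \right)}\right) \left(x{\left(\left(-4\right) \left(-2\right) \right)} + 193\right) = \left(\frac{i \sqrt{2770}}{4} + 6\right) \left(4 + 193\right) = \left(6 + \frac{i \sqrt{2770}}{4}\right) 197 = 1182 + \frac{197 i \sqrt{2770}}{4}$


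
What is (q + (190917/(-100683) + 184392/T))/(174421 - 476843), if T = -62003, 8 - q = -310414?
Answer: -23923764075311/23307581583638 ≈ -1.0264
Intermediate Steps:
q = 310422 (q = 8 - 1*(-310414) = 8 + 310414 = 310422)
(q + (190917/(-100683) + 184392/T))/(174421 - 476843) = (310422 + (190917/(-100683) + 184392/(-62003)))/(174421 - 476843) = (310422 + (190917*(-1/100683) + 184392*(-1/62003)))/(-302422) = (310422 + (-2357/1243 - 184392/62003))*(-1/302422) = (310422 - 375340327/77069729)*(-1/302422) = (23923764075311/77069729)*(-1/302422) = -23923764075311/23307581583638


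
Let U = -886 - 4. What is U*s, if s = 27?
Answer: -24030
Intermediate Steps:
U = -890
U*s = -890*27 = -24030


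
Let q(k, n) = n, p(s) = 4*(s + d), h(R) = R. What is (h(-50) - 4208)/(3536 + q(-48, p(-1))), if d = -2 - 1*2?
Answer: -2129/1758 ≈ -1.2110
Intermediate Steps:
d = -4 (d = -2 - 2 = -4)
p(s) = -16 + 4*s (p(s) = 4*(s - 4) = 4*(-4 + s) = -16 + 4*s)
(h(-50) - 4208)/(3536 + q(-48, p(-1))) = (-50 - 4208)/(3536 + (-16 + 4*(-1))) = -4258/(3536 + (-16 - 4)) = -4258/(3536 - 20) = -4258/3516 = -4258*1/3516 = -2129/1758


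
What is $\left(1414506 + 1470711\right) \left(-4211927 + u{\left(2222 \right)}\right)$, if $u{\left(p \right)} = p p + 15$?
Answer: $2092855625724$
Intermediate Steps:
$u{\left(p \right)} = 15 + p^{2}$ ($u{\left(p \right)} = p^{2} + 15 = 15 + p^{2}$)
$\left(1414506 + 1470711\right) \left(-4211927 + u{\left(2222 \right)}\right) = \left(1414506 + 1470711\right) \left(-4211927 + \left(15 + 2222^{2}\right)\right) = 2885217 \left(-4211927 + \left(15 + 4937284\right)\right) = 2885217 \left(-4211927 + 4937299\right) = 2885217 \cdot 725372 = 2092855625724$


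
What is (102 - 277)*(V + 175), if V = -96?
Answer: -13825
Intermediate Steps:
(102 - 277)*(V + 175) = (102 - 277)*(-96 + 175) = -175*79 = -13825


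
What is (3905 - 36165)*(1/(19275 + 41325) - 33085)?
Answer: 3233985961387/3030 ≈ 1.0673e+9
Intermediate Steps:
(3905 - 36165)*(1/(19275 + 41325) - 33085) = -32260*(1/60600 - 33085) = -32260*(-2004950999/60600) = 3233985961387/3030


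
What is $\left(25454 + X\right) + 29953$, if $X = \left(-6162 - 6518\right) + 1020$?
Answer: $43747$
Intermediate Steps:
$X = -11660$ ($X = -12680 + 1020 = -11660$)
$\left(25454 + X\right) + 29953 = \left(25454 - 11660\right) + 29953 = 13794 + 29953 = 43747$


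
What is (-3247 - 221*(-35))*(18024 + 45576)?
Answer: 285436800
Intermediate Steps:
(-3247 - 221*(-35))*(18024 + 45576) = (-3247 + 7735)*63600 = 4488*63600 = 285436800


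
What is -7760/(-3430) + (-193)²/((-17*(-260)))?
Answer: 16206327/1516060 ≈ 10.690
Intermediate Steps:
-7760/(-3430) + (-193)²/((-17*(-260))) = -7760*(-1/3430) + 37249/4420 = 776/343 + 37249*(1/4420) = 776/343 + 37249/4420 = 16206327/1516060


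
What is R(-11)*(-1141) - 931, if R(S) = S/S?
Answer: -2072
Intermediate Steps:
R(S) = 1
R(-11)*(-1141) - 931 = 1*(-1141) - 931 = -1141 - 931 = -2072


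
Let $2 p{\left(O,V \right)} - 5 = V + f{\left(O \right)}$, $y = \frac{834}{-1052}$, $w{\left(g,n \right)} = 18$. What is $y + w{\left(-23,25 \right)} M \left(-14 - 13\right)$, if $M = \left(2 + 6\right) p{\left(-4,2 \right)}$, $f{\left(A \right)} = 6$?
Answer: $- \frac{13293489}{526} \approx -25273.0$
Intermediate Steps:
$y = - \frac{417}{526}$ ($y = 834 \left(- \frac{1}{1052}\right) = - \frac{417}{526} \approx -0.79278$)
$p{\left(O,V \right)} = \frac{11}{2} + \frac{V}{2}$ ($p{\left(O,V \right)} = \frac{5}{2} + \frac{V + 6}{2} = \frac{5}{2} + \frac{6 + V}{2} = \frac{5}{2} + \left(3 + \frac{V}{2}\right) = \frac{11}{2} + \frac{V}{2}$)
$M = 52$ ($M = \left(2 + 6\right) \left(\frac{11}{2} + \frac{1}{2} \cdot 2\right) = 8 \left(\frac{11}{2} + 1\right) = 8 \cdot \frac{13}{2} = 52$)
$y + w{\left(-23,25 \right)} M \left(-14 - 13\right) = - \frac{417}{526} + 18 \cdot 52 \left(-14 - 13\right) = - \frac{417}{526} + 18 \cdot 52 \left(-27\right) = - \frac{417}{526} + 18 \left(-1404\right) = - \frac{417}{526} - 25272 = - \frac{13293489}{526}$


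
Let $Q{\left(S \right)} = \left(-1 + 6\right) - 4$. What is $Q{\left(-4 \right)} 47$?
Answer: $47$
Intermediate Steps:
$Q{\left(S \right)} = 1$ ($Q{\left(S \right)} = 5 - 4 = 1$)
$Q{\left(-4 \right)} 47 = 1 \cdot 47 = 47$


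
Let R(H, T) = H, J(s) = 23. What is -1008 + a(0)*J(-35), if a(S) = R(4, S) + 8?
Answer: -732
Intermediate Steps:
a(S) = 12 (a(S) = 4 + 8 = 12)
-1008 + a(0)*J(-35) = -1008 + 12*23 = -1008 + 276 = -732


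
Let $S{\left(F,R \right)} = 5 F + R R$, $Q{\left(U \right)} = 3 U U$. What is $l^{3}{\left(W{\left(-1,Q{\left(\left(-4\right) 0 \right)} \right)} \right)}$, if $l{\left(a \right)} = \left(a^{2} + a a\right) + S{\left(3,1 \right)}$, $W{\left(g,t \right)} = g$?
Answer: $5832$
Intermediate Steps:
$Q{\left(U \right)} = 3 U^{2}$
$S{\left(F,R \right)} = R^{2} + 5 F$ ($S{\left(F,R \right)} = 5 F + R^{2} = R^{2} + 5 F$)
$l{\left(a \right)} = 16 + 2 a^{2}$ ($l{\left(a \right)} = \left(a^{2} + a a\right) + \left(1^{2} + 5 \cdot 3\right) = \left(a^{2} + a^{2}\right) + \left(1 + 15\right) = 2 a^{2} + 16 = 16 + 2 a^{2}$)
$l^{3}{\left(W{\left(-1,Q{\left(\left(-4\right) 0 \right)} \right)} \right)} = \left(16 + 2 \left(-1\right)^{2}\right)^{3} = \left(16 + 2 \cdot 1\right)^{3} = \left(16 + 2\right)^{3} = 18^{3} = 5832$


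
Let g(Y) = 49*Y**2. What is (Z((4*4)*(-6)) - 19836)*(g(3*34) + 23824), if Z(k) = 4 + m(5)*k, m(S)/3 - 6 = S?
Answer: -12273260000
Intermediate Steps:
m(S) = 18 + 3*S
Z(k) = 4 + 33*k (Z(k) = 4 + (18 + 3*5)*k = 4 + (18 + 15)*k = 4 + 33*k)
(Z((4*4)*(-6)) - 19836)*(g(3*34) + 23824) = ((4 + 33*((4*4)*(-6))) - 19836)*(49*(3*34)**2 + 23824) = ((4 + 33*(16*(-6))) - 19836)*(49*102**2 + 23824) = ((4 + 33*(-96)) - 19836)*(49*10404 + 23824) = ((4 - 3168) - 19836)*(509796 + 23824) = (-3164 - 19836)*533620 = -23000*533620 = -12273260000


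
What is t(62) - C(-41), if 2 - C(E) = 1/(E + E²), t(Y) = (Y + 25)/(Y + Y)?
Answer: -65979/50840 ≈ -1.2978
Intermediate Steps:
t(Y) = (25 + Y)/(2*Y) (t(Y) = (25 + Y)/((2*Y)) = (25 + Y)*(1/(2*Y)) = (25 + Y)/(2*Y))
C(E) = 2 - 1/(E + E²)
t(62) - C(-41) = (½)*(25 + 62)/62 - (-1 + 2*(-41) + 2*(-41)²)/((-41)*(1 - 41)) = (½)*(1/62)*87 - (-1)*(-1 - 82 + 2*1681)/(41*(-40)) = 87/124 - (-1)*(-1)*(-1 - 82 + 3362)/(41*40) = 87/124 - (-1)*(-1)*3279/(41*40) = 87/124 - 1*3279/1640 = 87/124 - 3279/1640 = -65979/50840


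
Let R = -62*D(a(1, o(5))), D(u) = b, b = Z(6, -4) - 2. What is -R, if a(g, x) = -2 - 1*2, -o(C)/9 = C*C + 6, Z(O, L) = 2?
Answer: 0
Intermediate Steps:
o(C) = -54 - 9*C² (o(C) = -9*(C*C + 6) = -9*(C² + 6) = -9*(6 + C²) = -54 - 9*C²)
b = 0 (b = 2 - 2 = 0)
a(g, x) = -4 (a(g, x) = -2 - 2 = -4)
D(u) = 0
R = 0 (R = -62*0 = 0)
-R = -1*0 = 0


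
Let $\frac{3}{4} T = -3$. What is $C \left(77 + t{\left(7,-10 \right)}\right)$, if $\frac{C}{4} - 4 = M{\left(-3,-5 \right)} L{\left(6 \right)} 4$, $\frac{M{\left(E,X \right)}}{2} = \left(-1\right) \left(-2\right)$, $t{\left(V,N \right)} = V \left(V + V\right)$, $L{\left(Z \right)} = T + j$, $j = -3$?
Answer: $-75600$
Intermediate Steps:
$T = -4$ ($T = \frac{4}{3} \left(-3\right) = -4$)
$L{\left(Z \right)} = -7$ ($L{\left(Z \right)} = -4 - 3 = -7$)
$t{\left(V,N \right)} = 2 V^{2}$ ($t{\left(V,N \right)} = V 2 V = 2 V^{2}$)
$M{\left(E,X \right)} = 4$ ($M{\left(E,X \right)} = 2 \left(\left(-1\right) \left(-2\right)\right) = 2 \cdot 2 = 4$)
$C = -432$ ($C = 16 + 4 \cdot 4 \left(-7\right) 4 = 16 + 4 \left(\left(-28\right) 4\right) = 16 + 4 \left(-112\right) = 16 - 448 = -432$)
$C \left(77 + t{\left(7,-10 \right)}\right) = - 432 \left(77 + 2 \cdot 7^{2}\right) = - 432 \left(77 + 2 \cdot 49\right) = - 432 \left(77 + 98\right) = \left(-432\right) 175 = -75600$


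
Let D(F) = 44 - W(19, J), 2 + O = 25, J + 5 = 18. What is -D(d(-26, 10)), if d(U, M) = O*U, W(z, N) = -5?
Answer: -49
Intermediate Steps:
J = 13 (J = -5 + 18 = 13)
O = 23 (O = -2 + 25 = 23)
d(U, M) = 23*U
D(F) = 49 (D(F) = 44 - 1*(-5) = 44 + 5 = 49)
-D(d(-26, 10)) = -1*49 = -49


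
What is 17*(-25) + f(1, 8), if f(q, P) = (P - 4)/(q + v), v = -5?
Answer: -426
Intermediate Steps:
f(q, P) = (-4 + P)/(-5 + q) (f(q, P) = (P - 4)/(q - 5) = (-4 + P)/(-5 + q))
17*(-25) + f(1, 8) = 17*(-25) + (-4 + 8)/(-5 + 1) = -425 + 4/(-4) = -425 - ¼*4 = -425 - 1 = -426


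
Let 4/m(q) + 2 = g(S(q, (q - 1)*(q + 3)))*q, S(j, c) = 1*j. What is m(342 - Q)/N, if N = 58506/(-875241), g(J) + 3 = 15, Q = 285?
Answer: -291747/3325091 ≈ -0.087741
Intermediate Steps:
S(j, c) = j
g(J) = 12 (g(J) = -3 + 15 = 12)
N = -19502/291747 (N = 58506*(-1/875241) = -19502/291747 ≈ -0.066846)
m(q) = 4/(-2 + 12*q)
m(342 - Q)/N = (2/(-1 + 6*(342 - 1*285)))/(-19502/291747) = (2/(-1 + 6*(342 - 285)))*(-291747/19502) = (2/(-1 + 6*57))*(-291747/19502) = (2/(-1 + 342))*(-291747/19502) = (2/341)*(-291747/19502) = -291747/3325091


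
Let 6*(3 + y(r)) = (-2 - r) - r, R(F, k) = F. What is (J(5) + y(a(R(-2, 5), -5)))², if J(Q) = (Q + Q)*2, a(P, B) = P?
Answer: 2704/9 ≈ 300.44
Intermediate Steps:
J(Q) = 4*Q (J(Q) = (2*Q)*2 = 4*Q)
y(r) = -10/3 - r/3 (y(r) = -3 + ((-2 - r) - r)/6 = -3 + (-2 - 2*r)/6 = -3 + (-⅓ - r/3) = -10/3 - r/3)
(J(5) + y(a(R(-2, 5), -5)))² = (4*5 + (-10/3 - ⅓*(-2)))² = (20 + (-10/3 + ⅔))² = (20 - 8/3)² = (52/3)² = 2704/9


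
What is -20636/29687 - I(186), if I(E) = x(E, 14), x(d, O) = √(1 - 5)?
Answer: -2948/4241 - 2*I ≈ -0.69512 - 2.0*I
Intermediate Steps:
x(d, O) = 2*I (x(d, O) = √(-4) = 2*I)
I(E) = 2*I
-20636/29687 - I(186) = -20636/29687 - 2*I = -20636*1/29687 - 2*I = -2948/4241 - 2*I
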